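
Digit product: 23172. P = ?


2 × 3 × 1 × 7 × 2 = 84


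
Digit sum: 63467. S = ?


6 + 3 + 4 + 6 + 7 = 26


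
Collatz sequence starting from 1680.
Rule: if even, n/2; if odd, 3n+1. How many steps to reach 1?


1680 → 840 → 420 → 210 → 105 → 316 → 158 → 79 → 238 → 119 → 358 → 179 → 538 → 269 → 808 → 404 → 202 → 101 → 304 → 152 → 76 → 38 → 19 → 58 → 29 → 88 → 44 → 22 → 11 → 34 → 17 → 52 → 26 → 13 → 40 → 20 → 10 → 5 → 16 → 8 → 4 → 2 → 1
Total steps = 42

42 steps


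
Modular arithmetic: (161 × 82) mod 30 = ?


161 × 82 = 13202
13202 mod 30 = 2


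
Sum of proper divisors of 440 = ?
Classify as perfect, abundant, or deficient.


Proper divisors: 1, 2, 4, 5, 8, 10, 11, 20, 22, 40, 44, 55, 88, 110, 220
Sum = 1 + 2 + 4 + 5 + 8 + 10 + 11 + 20 + 22 + 40 + 44 + 55 + 88 + 110 + 220 = 640
640 > 440 → abundant

s(440) = 640 (abundant)


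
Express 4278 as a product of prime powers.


4278 / 2 = 2139
2139 / 3 = 713
713 / 23 = 31
31 / 31 = 1
4278 = 2 × 3 × 23 × 31


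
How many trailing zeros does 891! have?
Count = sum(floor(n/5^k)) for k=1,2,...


floor(891/5) = 178
floor(891/25) = 35
floor(891/125) = 7
floor(891/625) = 1
Total = 221

221 trailing zeros


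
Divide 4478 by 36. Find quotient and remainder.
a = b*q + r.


4478 = 36 * 124 + 14
Check: 4464 + 14 = 4478

q = 124, r = 14


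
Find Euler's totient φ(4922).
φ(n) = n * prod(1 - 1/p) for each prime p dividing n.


4922 = 2 × 23 × 107
Prime factors: 2, 23, 107
φ(4922) = 4922 × (1-1/2) × (1-1/23) × (1-1/107)
= 4922 × 1/2 × 22/23 × 106/107 = 2332

φ(4922) = 2332


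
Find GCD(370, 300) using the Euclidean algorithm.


370 = 1 * 300 + 70
300 = 4 * 70 + 20
70 = 3 * 20 + 10
20 = 2 * 10 + 0
GCD = 10


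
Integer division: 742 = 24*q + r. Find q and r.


742 = 24 * 30 + 22
Check: 720 + 22 = 742

q = 30, r = 22


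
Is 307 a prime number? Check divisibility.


Check divisors up to sqrt(307) = 17.5214
No divisors found.
307 is prime.

Yes, 307 is prime


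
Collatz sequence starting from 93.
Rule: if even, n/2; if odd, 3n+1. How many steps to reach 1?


93 → 280 → 140 → 70 → 35 → 106 → 53 → 160 → 80 → 40 → 20 → 10 → 5 → 16 → 8 → 4 → 2 → 1
Total steps = 17

17 steps


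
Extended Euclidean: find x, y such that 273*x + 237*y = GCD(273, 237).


Tabular extended Euclidean (each row: r = 273*s + 237*t):
r=273, s=1, t=0
r=237, s=0, t=1
q=1: r=36, s=1, t=-1   [273*(1) + 237*(-1) = 36]
q=6: r=21, s=-6, t=7   [273*(-6) + 237*(7) = 21]
q=1: r=15, s=7, t=-8   [273*(7) + 237*(-8) = 15]
q=1: r=6, s=-13, t=15   [273*(-13) + 237*(15) = 6]
q=2: r=3, s=33, t=-38   [273*(33) + 237*(-38) = 3]
q=2: r=0, s=-79, t=91   [273*(-79) + 237*(91) = 0]
GCD = 3; from the row with r=3: x=33, y=-38
Check: 273*(33) + 237*(-38) = 9009 - 9006 = 3

GCD = 3, x = 33, y = -38


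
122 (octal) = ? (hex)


122 (base 8) = 82 (decimal)
82 (decimal) = 52 (base 16)


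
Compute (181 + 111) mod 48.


181 + 111 = 292
292 mod 48 = 4


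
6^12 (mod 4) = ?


6^1 mod 4 = 2
6^2 mod 4 = 0
6^3 mod 4 = 0
6^4 mod 4 = 0
6^5 mod 4 = 0
6^6 mod 4 = 0
6^7 mod 4 = 0
6^8 mod 4 = 0
6^9 mod 4 = 0
6^10 mod 4 = 0
6^11 mod 4 = 0
6^12 mod 4 = 0


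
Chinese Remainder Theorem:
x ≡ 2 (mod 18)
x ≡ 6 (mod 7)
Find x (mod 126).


M = 18*7 = 126
M1 = M/18 = 7, M2 = M/7 = 18
M1^(-1) mod 18 = 13, M2^(-1) mod 7 = 2
x = 2*7*13 + 6*18*2 = 398
398 mod 126 = 20
Check: 20 mod 18 = 2 ✓, 20 mod 7 = 6 ✓

x ≡ 20 (mod 126)


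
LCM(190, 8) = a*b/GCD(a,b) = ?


GCD(190, 8) = 2
LCM = 190*8/2 = 1520/2 = 760

LCM = 760


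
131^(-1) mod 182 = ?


Use the extended Euclidean algorithm on (182, 131); each row r = 182*s + 131*t:
r=182, s=1, t=0
r=131, s=0, t=1
q=1: r=51, s=1, t=-1   [182*(1) + 131*(-1) = 51]
q=2: r=29, s=-2, t=3   [182*(-2) + 131*(3) = 29]
q=1: r=22, s=3, t=-4   [182*(3) + 131*(-4) = 22]
q=1: r=7, s=-5, t=7   [182*(-5) + 131*(7) = 7]
q=3: r=1, s=18, t=-25   [182*(18) + 131*(-25) = 1]
q=7: r=0, s=-131, t=182   [182*(-131) + 131*(182) = 0]
GCD = 1 with t = -25, so 131*(-25) ≡ 1 (mod 182)
Inverse = -25 mod 182 = 157
Check: 131 * 157 = 20567 ≡ 1 (mod 182)

131^(-1) ≡ 157 (mod 182)


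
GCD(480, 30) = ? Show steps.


480 = 16 * 30 + 0
GCD = 30


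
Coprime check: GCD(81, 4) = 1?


Euclidean algorithm:
81 = 20 * 4 + 1
4 = 4 * 1 + 0
GCD(81, 4) = 1

Yes, coprime (GCD = 1)


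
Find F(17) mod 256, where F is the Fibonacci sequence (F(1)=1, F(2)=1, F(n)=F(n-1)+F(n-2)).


F(k) mod 256 for k=1..17:
1, 1, 2, 3, 5, 8, 13, 21, 34, 55, 89, 144, 233, 121, 98, 219, 61
F(17) mod 256 = 61


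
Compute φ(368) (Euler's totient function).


368 = 2^4 × 23
Prime factors: 2, 23
φ(368) = 368 × (1-1/2) × (1-1/23)
= 368 × 1/2 × 22/23 = 176

φ(368) = 176


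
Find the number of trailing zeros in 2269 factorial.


floor(2269/5) = 453
floor(2269/25) = 90
floor(2269/125) = 18
floor(2269/625) = 3
Total = 564

564 trailing zeros


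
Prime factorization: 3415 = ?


3415 / 5 = 683
683 / 683 = 1
3415 = 5 × 683


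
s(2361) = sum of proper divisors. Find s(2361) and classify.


Proper divisors: 1, 3, 787
Sum = 1 + 3 + 787 = 791
791 < 2361 → deficient

s(2361) = 791 (deficient)


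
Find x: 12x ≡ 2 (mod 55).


GCD(12, 55) = 1, unique solution
a^(-1) mod 55 = 23
x = 23 * 2 mod 55 = 46

x ≡ 46 (mod 55)


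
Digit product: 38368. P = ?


3 × 8 × 3 × 6 × 8 = 3456


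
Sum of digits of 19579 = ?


1 + 9 + 5 + 7 + 9 = 31


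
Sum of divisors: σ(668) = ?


Divisors of 668: 1, 2, 4, 167, 334, 668
Sum = 1 + 2 + 4 + 167 + 334 + 668 = 1176

σ(668) = 1176


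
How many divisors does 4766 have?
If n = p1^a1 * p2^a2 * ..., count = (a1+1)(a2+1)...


4766 = 2^1 × 2383^1
d(4766) = (1+1) × (1+1) = 4

4 divisors


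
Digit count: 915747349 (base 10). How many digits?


915747349 has 9 digits in base 10
floor(log10(915747349)) + 1 = floor(8.9618) + 1 = 9

9 digits (base 10)


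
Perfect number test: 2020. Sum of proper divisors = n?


Proper divisors of 2020: 1, 2, 4, 5, 10, 20, 101, 202, 404, 505, 1010
Sum = 1 + 2 + 4 + 5 + 10 + 20 + 101 + 202 + 404 + 505 + 1010 = 2264

No, 2020 is not perfect (2264 ≠ 2020)


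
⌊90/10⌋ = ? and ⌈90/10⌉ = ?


90/10 = 9.0000
floor = 9
ceil = 9

floor = 9, ceil = 9


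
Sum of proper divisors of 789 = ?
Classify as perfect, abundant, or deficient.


Proper divisors: 1, 3, 263
Sum = 1 + 3 + 263 = 267
267 < 789 → deficient

s(789) = 267 (deficient)


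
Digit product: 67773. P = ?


6 × 7 × 7 × 7 × 3 = 6174


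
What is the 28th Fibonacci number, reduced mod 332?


F(k) mod 332 for k=1..28:
1, 1, 2, 3, 5, 8, 13, 21, 34, 55, 89, 144, 233, 45, 278, 323, 269, 260, 197, 125, 322, 115, 105, 220, 325, 213, 206, 87
F(28) mod 332 = 87


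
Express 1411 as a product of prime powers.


1411 / 17 = 83
83 / 83 = 1
1411 = 17 × 83


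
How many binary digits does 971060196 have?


971060196 in base 2 = 111001111000010011001111100100
Number of digits = 30

30 digits (base 2)


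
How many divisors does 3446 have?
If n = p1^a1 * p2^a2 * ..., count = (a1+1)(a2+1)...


3446 = 2^1 × 1723^1
d(3446) = (1+1) × (1+1) = 4

4 divisors


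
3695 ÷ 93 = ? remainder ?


3695 = 93 * 39 + 68
Check: 3627 + 68 = 3695

q = 39, r = 68


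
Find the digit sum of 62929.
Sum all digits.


6 + 2 + 9 + 2 + 9 = 28


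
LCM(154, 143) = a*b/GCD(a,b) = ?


GCD(154, 143) = 11
LCM = 154*143/11 = 22022/11 = 2002

LCM = 2002


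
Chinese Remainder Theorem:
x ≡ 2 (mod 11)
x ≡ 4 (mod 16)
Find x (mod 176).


M = 11*16 = 176
M1 = M/11 = 16, M2 = M/16 = 11
M1^(-1) mod 11 = 9, M2^(-1) mod 16 = 3
x = 2*16*9 + 4*11*3 = 420
420 mod 176 = 68
Check: 68 mod 11 = 2 ✓, 68 mod 16 = 4 ✓

x ≡ 68 (mod 176)


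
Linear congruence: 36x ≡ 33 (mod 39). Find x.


GCD(36, 39) = 3 divides 33
Divide: 12x ≡ 11 (mod 13)
x ≡ 2 (mod 13)


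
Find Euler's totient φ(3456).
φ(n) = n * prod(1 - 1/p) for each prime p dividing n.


3456 = 2^7 × 3^3
Prime factors: 2, 3
φ(3456) = 3456 × (1-1/2) × (1-1/3)
= 3456 × 1/2 × 2/3 = 1152

φ(3456) = 1152


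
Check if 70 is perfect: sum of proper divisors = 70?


Proper divisors of 70: 1, 2, 5, 7, 10, 14, 35
Sum = 1 + 2 + 5 + 7 + 10 + 14 + 35 = 74

No, 70 is not perfect (74 ≠ 70)


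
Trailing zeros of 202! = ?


floor(202/5) = 40
floor(202/25) = 8
floor(202/125) = 1
Total = 49

49 trailing zeros


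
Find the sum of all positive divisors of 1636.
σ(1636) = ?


Divisors of 1636: 1, 2, 4, 409, 818, 1636
Sum = 1 + 2 + 4 + 409 + 818 + 1636 = 2870

σ(1636) = 2870


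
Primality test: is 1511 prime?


Check divisors up to sqrt(1511) = 38.8716
No divisors found.
1511 is prime.

Yes, 1511 is prime


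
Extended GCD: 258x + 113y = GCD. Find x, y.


Tabular extended Euclidean (each row: r = 258*s + 113*t):
r=258, s=1, t=0
r=113, s=0, t=1
q=2: r=32, s=1, t=-2   [258*(1) + 113*(-2) = 32]
q=3: r=17, s=-3, t=7   [258*(-3) + 113*(7) = 17]
q=1: r=15, s=4, t=-9   [258*(4) + 113*(-9) = 15]
q=1: r=2, s=-7, t=16   [258*(-7) + 113*(16) = 2]
q=7: r=1, s=53, t=-121   [258*(53) + 113*(-121) = 1]
q=2: r=0, s=-113, t=258   [258*(-113) + 113*(258) = 0]
GCD = 1; from the row with r=1: x=53, y=-121
Check: 258*(53) + 113*(-121) = 13674 - 13673 = 1

GCD = 1, x = 53, y = -121


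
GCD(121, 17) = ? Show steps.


121 = 7 * 17 + 2
17 = 8 * 2 + 1
2 = 2 * 1 + 0
GCD = 1


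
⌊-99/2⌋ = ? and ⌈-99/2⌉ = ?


-99/2 = -49.5000
floor = -50
ceil = -49

floor = -50, ceil = -49


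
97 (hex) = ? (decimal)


97 (base 16) = 151 (decimal)
151 (decimal) = 151 (base 10)


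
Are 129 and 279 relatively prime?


Euclidean algorithm:
279 = 2 * 129 + 21
129 = 6 * 21 + 3
21 = 7 * 3 + 0
GCD(129, 279) = 3

No, not coprime (GCD = 3)


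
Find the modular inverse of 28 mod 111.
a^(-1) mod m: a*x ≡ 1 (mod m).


Use the extended Euclidean algorithm on (111, 28); each row r = 111*s + 28*t:
r=111, s=1, t=0
r=28, s=0, t=1
q=3: r=27, s=1, t=-3   [111*(1) + 28*(-3) = 27]
q=1: r=1, s=-1, t=4   [111*(-1) + 28*(4) = 1]
q=27: r=0, s=28, t=-111   [111*(28) + 28*(-111) = 0]
GCD = 1 with t = 4, so 28*(4) ≡ 1 (mod 111)
Inverse = 4 mod 111 = 4
Check: 28 * 4 = 112 ≡ 1 (mod 111)

28^(-1) ≡ 4 (mod 111)


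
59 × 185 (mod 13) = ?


59 × 185 = 10915
10915 mod 13 = 8


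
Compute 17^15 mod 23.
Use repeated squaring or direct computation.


17^1 mod 23 = 17
17^2 mod 23 = 13
17^3 mod 23 = 14
17^4 mod 23 = 8
17^5 mod 23 = 21
17^6 mod 23 = 12
17^7 mod 23 = 20
17^8 mod 23 = 18
17^9 mod 23 = 7
17^10 mod 23 = 4
17^11 mod 23 = 22
17^12 mod 23 = 6
17^13 mod 23 = 10
17^14 mod 23 = 9
17^15 mod 23 = 15


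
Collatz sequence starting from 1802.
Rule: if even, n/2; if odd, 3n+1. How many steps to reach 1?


1802 → 901 → 2704 → 1352 → 676 → 338 → 169 → 508 → 254 → 127 → 382 → 191 → 574 → 287 → 862 → 431 → 1294 → 647 → 1942 → 971 → 2914 → 1457 → 4372 → 2186 → 1093 → 3280 → 1640 → 820 → 410 → 205 → 616 → 308 → 154 → 77 → 232 → 116 → 58 → 29 → 88 → 44 → 22 → 11 → 34 → 17 → 52 → 26 → 13 → 40 → 20 → 10 → 5 → 16 → 8 → 4 → 2 → 1
Total steps = 55

55 steps


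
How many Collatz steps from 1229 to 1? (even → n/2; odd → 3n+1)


1229 → 3688 → 1844 → 922 → 461 → 1384 → 692 → 346 → 173 → 520 → 260 → 130 → 65 → 196 → 98 → 49 → 148 → 74 → 37 → 112 → 56 → 28 → 14 → 7 → 22 → 11 → 34 → 17 → 52 → 26 → 13 → 40 → 20 → 10 → 5 → 16 → 8 → 4 → 2 → 1
Total steps = 39

39 steps


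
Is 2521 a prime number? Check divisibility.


Check divisors up to sqrt(2521) = 50.2096
No divisors found.
2521 is prime.

Yes, 2521 is prime


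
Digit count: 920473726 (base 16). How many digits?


920473726 in base 16 = 36DD507E
Number of digits = 8

8 digits (base 16)


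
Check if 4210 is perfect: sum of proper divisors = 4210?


Proper divisors of 4210: 1, 2, 5, 10, 421, 842, 2105
Sum = 1 + 2 + 5 + 10 + 421 + 842 + 2105 = 3386

No, 4210 is not perfect (3386 ≠ 4210)


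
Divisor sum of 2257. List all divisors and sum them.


Divisors of 2257: 1, 37, 61, 2257
Sum = 1 + 37 + 61 + 2257 = 2356

σ(2257) = 2356


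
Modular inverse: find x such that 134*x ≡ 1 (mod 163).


Use the extended Euclidean algorithm on (163, 134); each row r = 163*s + 134*t:
r=163, s=1, t=0
r=134, s=0, t=1
q=1: r=29, s=1, t=-1   [163*(1) + 134*(-1) = 29]
q=4: r=18, s=-4, t=5   [163*(-4) + 134*(5) = 18]
q=1: r=11, s=5, t=-6   [163*(5) + 134*(-6) = 11]
q=1: r=7, s=-9, t=11   [163*(-9) + 134*(11) = 7]
q=1: r=4, s=14, t=-17   [163*(14) + 134*(-17) = 4]
q=1: r=3, s=-23, t=28   [163*(-23) + 134*(28) = 3]
q=1: r=1, s=37, t=-45   [163*(37) + 134*(-45) = 1]
q=3: r=0, s=-134, t=163   [163*(-134) + 134*(163) = 0]
GCD = 1 with t = -45, so 134*(-45) ≡ 1 (mod 163)
Inverse = -45 mod 163 = 118
Check: 134 * 118 = 15812 ≡ 1 (mod 163)

134^(-1) ≡ 118 (mod 163)


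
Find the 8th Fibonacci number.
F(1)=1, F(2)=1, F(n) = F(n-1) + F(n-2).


Sequence: 1, 1, 2, 3, 5, 8, 13, 21
F(8) = 21


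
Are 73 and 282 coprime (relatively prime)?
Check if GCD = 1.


Euclidean algorithm:
282 = 3 * 73 + 63
73 = 1 * 63 + 10
63 = 6 * 10 + 3
10 = 3 * 3 + 1
3 = 3 * 1 + 0
GCD(73, 282) = 1

Yes, coprime (GCD = 1)


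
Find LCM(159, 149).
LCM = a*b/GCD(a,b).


GCD(159, 149) = 1
LCM = 159*149/1 = 23691/1 = 23691

LCM = 23691


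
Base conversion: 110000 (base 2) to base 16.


110000 (base 2) = 48 (decimal)
48 (decimal) = 30 (base 16)


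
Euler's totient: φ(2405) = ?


2405 = 5 × 13 × 37
Prime factors: 5, 13, 37
φ(2405) = 2405 × (1-1/5) × (1-1/13) × (1-1/37)
= 2405 × 4/5 × 12/13 × 36/37 = 1728

φ(2405) = 1728


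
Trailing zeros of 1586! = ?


floor(1586/5) = 317
floor(1586/25) = 63
floor(1586/125) = 12
floor(1586/625) = 2
Total = 394

394 trailing zeros


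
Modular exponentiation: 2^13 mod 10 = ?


2^1 mod 10 = 2
2^2 mod 10 = 4
2^3 mod 10 = 8
2^4 mod 10 = 6
2^5 mod 10 = 2
2^6 mod 10 = 4
2^7 mod 10 = 8
2^8 mod 10 = 6
2^9 mod 10 = 2
2^10 mod 10 = 4
2^11 mod 10 = 8
2^12 mod 10 = 6
2^13 mod 10 = 2


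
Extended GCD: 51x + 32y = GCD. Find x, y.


Tabular extended Euclidean (each row: r = 51*s + 32*t):
r=51, s=1, t=0
r=32, s=0, t=1
q=1: r=19, s=1, t=-1   [51*(1) + 32*(-1) = 19]
q=1: r=13, s=-1, t=2   [51*(-1) + 32*(2) = 13]
q=1: r=6, s=2, t=-3   [51*(2) + 32*(-3) = 6]
q=2: r=1, s=-5, t=8   [51*(-5) + 32*(8) = 1]
q=6: r=0, s=32, t=-51   [51*(32) + 32*(-51) = 0]
GCD = 1; from the row with r=1: x=-5, y=8
Check: 51*(-5) + 32*(8) = -255 + 256 = 1

GCD = 1, x = -5, y = 8


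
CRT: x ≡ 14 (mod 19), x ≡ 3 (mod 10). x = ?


M = 19*10 = 190
M1 = M/19 = 10, M2 = M/10 = 19
M1^(-1) mod 19 = 2, M2^(-1) mod 10 = 9
x = 14*10*2 + 3*19*9 = 793
793 mod 190 = 33
Check: 33 mod 19 = 14 ✓, 33 mod 10 = 3 ✓

x ≡ 33 (mod 190)


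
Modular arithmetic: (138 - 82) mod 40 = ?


138 - 82 = 56
56 mod 40 = 16


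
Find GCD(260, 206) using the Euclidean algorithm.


260 = 1 * 206 + 54
206 = 3 * 54 + 44
54 = 1 * 44 + 10
44 = 4 * 10 + 4
10 = 2 * 4 + 2
4 = 2 * 2 + 0
GCD = 2


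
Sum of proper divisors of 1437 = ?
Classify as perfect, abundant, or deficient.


Proper divisors: 1, 3, 479
Sum = 1 + 3 + 479 = 483
483 < 1437 → deficient

s(1437) = 483 (deficient)


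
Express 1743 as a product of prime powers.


1743 / 3 = 581
581 / 7 = 83
83 / 83 = 1
1743 = 3 × 7 × 83


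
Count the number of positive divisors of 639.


639 = 3^2 × 71^1
d(639) = (2+1) × (1+1) = 6

6 divisors


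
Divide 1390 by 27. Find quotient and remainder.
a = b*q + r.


1390 = 27 * 51 + 13
Check: 1377 + 13 = 1390

q = 51, r = 13


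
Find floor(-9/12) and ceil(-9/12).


-9/12 = -0.7500
floor = -1
ceil = 0

floor = -1, ceil = 0


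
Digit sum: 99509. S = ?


9 + 9 + 5 + 0 + 9 = 32


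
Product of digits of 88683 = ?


8 × 8 × 6 × 8 × 3 = 9216


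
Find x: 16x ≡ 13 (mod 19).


GCD(16, 19) = 1, unique solution
a^(-1) mod 19 = 6
x = 6 * 13 mod 19 = 2

x ≡ 2 (mod 19)


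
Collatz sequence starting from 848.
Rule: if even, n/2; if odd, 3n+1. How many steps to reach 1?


848 → 424 → 212 → 106 → 53 → 160 → 80 → 40 → 20 → 10 → 5 → 16 → 8 → 4 → 2 → 1
Total steps = 15

15 steps


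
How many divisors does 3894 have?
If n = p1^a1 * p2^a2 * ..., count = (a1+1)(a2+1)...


3894 = 2^1 × 3^1 × 11^1 × 59^1
d(3894) = (1+1) × (1+1) × (1+1) × (1+1) = 16

16 divisors


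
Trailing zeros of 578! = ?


floor(578/5) = 115
floor(578/25) = 23
floor(578/125) = 4
Total = 142

142 trailing zeros


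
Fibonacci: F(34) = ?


Sequence: 1, 1, 2, 3, 5, 8, 13, 21, 34, 55, 89, 144, 233, 377, 610, 987, 1597, 2584, 4181, 6765, 10946, 17711, 28657, 46368, 75025, 121393, 196418, 317811, 514229, 832040, 1346269, 2178309, 3524578, 5702887
F(34) = 5702887


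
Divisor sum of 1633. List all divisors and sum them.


Divisors of 1633: 1, 23, 71, 1633
Sum = 1 + 23 + 71 + 1633 = 1728

σ(1633) = 1728


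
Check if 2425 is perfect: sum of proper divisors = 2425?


Proper divisors of 2425: 1, 5, 25, 97, 485
Sum = 1 + 5 + 25 + 97 + 485 = 613

No, 2425 is not perfect (613 ≠ 2425)


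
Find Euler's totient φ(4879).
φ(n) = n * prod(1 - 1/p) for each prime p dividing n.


4879 = 7 × 17 × 41
Prime factors: 7, 17, 41
φ(4879) = 4879 × (1-1/7) × (1-1/17) × (1-1/41)
= 4879 × 6/7 × 16/17 × 40/41 = 3840

φ(4879) = 3840


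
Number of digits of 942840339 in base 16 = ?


942840339 in base 16 = 38329A13
Number of digits = 8

8 digits (base 16)


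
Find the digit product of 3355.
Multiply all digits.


3 × 3 × 5 × 5 = 225


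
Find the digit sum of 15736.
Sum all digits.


1 + 5 + 7 + 3 + 6 = 22


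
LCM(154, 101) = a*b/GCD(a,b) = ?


GCD(154, 101) = 1
LCM = 154*101/1 = 15554/1 = 15554

LCM = 15554


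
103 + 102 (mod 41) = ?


103 + 102 = 205
205 mod 41 = 0


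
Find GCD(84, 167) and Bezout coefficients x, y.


Tabular extended Euclidean (each row: r = 84*s + 167*t):
r=84, s=1, t=0
r=167, s=0, t=1
q=0: r=84, s=1, t=0   [84*(1) + 167*(0) = 84]
q=1: r=83, s=-1, t=1   [84*(-1) + 167*(1) = 83]
q=1: r=1, s=2, t=-1   [84*(2) + 167*(-1) = 1]
q=83: r=0, s=-167, t=84   [84*(-167) + 167*(84) = 0]
GCD = 1; from the row with r=1: x=2, y=-1
Check: 84*(2) + 167*(-1) = 168 - 167 = 1

GCD = 1, x = 2, y = -1


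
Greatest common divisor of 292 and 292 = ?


292 = 1 * 292 + 0
GCD = 292


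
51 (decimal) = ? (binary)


51 (base 10) = 51 (decimal)
51 (decimal) = 110011 (base 2)


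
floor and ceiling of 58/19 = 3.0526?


58/19 = 3.0526
floor = 3
ceil = 4

floor = 3, ceil = 4


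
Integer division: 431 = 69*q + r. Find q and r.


431 = 69 * 6 + 17
Check: 414 + 17 = 431

q = 6, r = 17


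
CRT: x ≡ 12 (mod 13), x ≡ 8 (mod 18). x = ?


M = 13*18 = 234
M1 = M/13 = 18, M2 = M/18 = 13
M1^(-1) mod 13 = 8, M2^(-1) mod 18 = 7
x = 12*18*8 + 8*13*7 = 2456
2456 mod 234 = 116
Check: 116 mod 13 = 12 ✓, 116 mod 18 = 8 ✓

x ≡ 116 (mod 234)


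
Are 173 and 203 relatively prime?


Euclidean algorithm:
203 = 1 * 173 + 30
173 = 5 * 30 + 23
30 = 1 * 23 + 7
23 = 3 * 7 + 2
7 = 3 * 2 + 1
2 = 2 * 1 + 0
GCD(173, 203) = 1

Yes, coprime (GCD = 1)


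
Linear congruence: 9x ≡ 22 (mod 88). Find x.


GCD(9, 88) = 1, unique solution
a^(-1) mod 88 = 49
x = 49 * 22 mod 88 = 22

x ≡ 22 (mod 88)


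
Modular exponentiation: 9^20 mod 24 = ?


9^1 mod 24 = 9
9^2 mod 24 = 9
9^3 mod 24 = 9
9^4 mod 24 = 9
9^5 mod 24 = 9
9^6 mod 24 = 9
9^7 mod 24 = 9
9^8 mod 24 = 9
9^9 mod 24 = 9
9^10 mod 24 = 9
9^11 mod 24 = 9
9^12 mod 24 = 9
9^13 mod 24 = 9
9^14 mod 24 = 9
9^15 mod 24 = 9
9^16 mod 24 = 9
9^17 mod 24 = 9
9^18 mod 24 = 9
9^19 mod 24 = 9
9^20 mod 24 = 9


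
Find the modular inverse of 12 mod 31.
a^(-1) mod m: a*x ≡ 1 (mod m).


Use the extended Euclidean algorithm on (31, 12); each row r = 31*s + 12*t:
r=31, s=1, t=0
r=12, s=0, t=1
q=2: r=7, s=1, t=-2   [31*(1) + 12*(-2) = 7]
q=1: r=5, s=-1, t=3   [31*(-1) + 12*(3) = 5]
q=1: r=2, s=2, t=-5   [31*(2) + 12*(-5) = 2]
q=2: r=1, s=-5, t=13   [31*(-5) + 12*(13) = 1]
q=2: r=0, s=12, t=-31   [31*(12) + 12*(-31) = 0]
GCD = 1 with t = 13, so 12*(13) ≡ 1 (mod 31)
Inverse = 13 mod 31 = 13
Check: 12 * 13 = 156 ≡ 1 (mod 31)

12^(-1) ≡ 13 (mod 31)


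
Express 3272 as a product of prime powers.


3272 / 2 = 1636
1636 / 2 = 818
818 / 2 = 409
409 / 409 = 1
3272 = 2^3 × 409


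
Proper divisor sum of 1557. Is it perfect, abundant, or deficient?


Proper divisors: 1, 3, 9, 173, 519
Sum = 1 + 3 + 9 + 173 + 519 = 705
705 < 1557 → deficient

s(1557) = 705 (deficient)


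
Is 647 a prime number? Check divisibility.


Check divisors up to sqrt(647) = 25.4362
No divisors found.
647 is prime.

Yes, 647 is prime


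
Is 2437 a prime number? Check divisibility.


Check divisors up to sqrt(2437) = 49.3660
No divisors found.
2437 is prime.

Yes, 2437 is prime


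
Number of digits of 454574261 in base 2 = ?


454574261 in base 2 = 11011000110000100000010110101
Number of digits = 29

29 digits (base 2)


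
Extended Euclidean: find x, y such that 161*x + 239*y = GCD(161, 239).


Tabular extended Euclidean (each row: r = 161*s + 239*t):
r=161, s=1, t=0
r=239, s=0, t=1
q=0: r=161, s=1, t=0   [161*(1) + 239*(0) = 161]
q=1: r=78, s=-1, t=1   [161*(-1) + 239*(1) = 78]
q=2: r=5, s=3, t=-2   [161*(3) + 239*(-2) = 5]
q=15: r=3, s=-46, t=31   [161*(-46) + 239*(31) = 3]
q=1: r=2, s=49, t=-33   [161*(49) + 239*(-33) = 2]
q=1: r=1, s=-95, t=64   [161*(-95) + 239*(64) = 1]
q=2: r=0, s=239, t=-161   [161*(239) + 239*(-161) = 0]
GCD = 1; from the row with r=1: x=-95, y=64
Check: 161*(-95) + 239*(64) = -15295 + 15296 = 1

GCD = 1, x = -95, y = 64


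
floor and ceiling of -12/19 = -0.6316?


-12/19 = -0.6316
floor = -1
ceil = 0

floor = -1, ceil = 0


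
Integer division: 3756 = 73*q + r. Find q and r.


3756 = 73 * 51 + 33
Check: 3723 + 33 = 3756

q = 51, r = 33


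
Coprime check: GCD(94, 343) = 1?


Euclidean algorithm:
343 = 3 * 94 + 61
94 = 1 * 61 + 33
61 = 1 * 33 + 28
33 = 1 * 28 + 5
28 = 5 * 5 + 3
5 = 1 * 3 + 2
3 = 1 * 2 + 1
2 = 2 * 1 + 0
GCD(94, 343) = 1

Yes, coprime (GCD = 1)


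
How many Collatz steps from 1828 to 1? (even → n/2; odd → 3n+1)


1828 → 914 → 457 → 1372 → 686 → 343 → 1030 → 515 → 1546 → 773 → 2320 → 1160 → 580 → 290 → 145 → 436 → 218 → 109 → 328 → 164 → 82 → 41 → 124 → 62 → 31 → 94 → 47 → 142 → 71 → 214 → 107 → 322 → 161 → 484 → 242 → 121 → 364 → 182 → 91 → 274 → 137 → 412 → 206 → 103 → 310 → 155 → 466 → 233 → 700 → 350 → 175 → 526 → 263 → 790 → 395 → 1186 → 593 → 1780 → 890 → 445 → 1336 → 668 → 334 → 167 → 502 → 251 → 754 → 377 → 1132 → 566 → 283 → 850 → 425 → 1276 → 638 → 319 → 958 → 479 → 1438 → 719 → 2158 → 1079 → 3238 → 1619 → 4858 → 2429 → 7288 → 3644 → 1822 → 911 → 2734 → 1367 → 4102 → 2051 → 6154 → 3077 → 9232 → 4616 → 2308 → 1154 → 577 → 1732 → 866 → 433 → 1300 → 650 → 325 → 976 → 488 → 244 → 122 → 61 → 184 → 92 → 46 → 23 → 70 → 35 → 106 → 53 → 160 → 80 → 40 → 20 → 10 → 5 → 16 → 8 → 4 → 2 → 1
Total steps = 130

130 steps


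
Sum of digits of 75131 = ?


7 + 5 + 1 + 3 + 1 = 17


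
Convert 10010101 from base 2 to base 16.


10010101 (base 2) = 149 (decimal)
149 (decimal) = 95 (base 16)


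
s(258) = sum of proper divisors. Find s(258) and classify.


Proper divisors: 1, 2, 3, 6, 43, 86, 129
Sum = 1 + 2 + 3 + 6 + 43 + 86 + 129 = 270
270 > 258 → abundant

s(258) = 270 (abundant)


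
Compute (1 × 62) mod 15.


1 × 62 = 62
62 mod 15 = 2


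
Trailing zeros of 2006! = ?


floor(2006/5) = 401
floor(2006/25) = 80
floor(2006/125) = 16
floor(2006/625) = 3
Total = 500

500 trailing zeros


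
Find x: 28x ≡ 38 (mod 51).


GCD(28, 51) = 1, unique solution
a^(-1) mod 51 = 31
x = 31 * 38 mod 51 = 5

x ≡ 5 (mod 51)


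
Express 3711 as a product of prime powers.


3711 / 3 = 1237
1237 / 1237 = 1
3711 = 3 × 1237


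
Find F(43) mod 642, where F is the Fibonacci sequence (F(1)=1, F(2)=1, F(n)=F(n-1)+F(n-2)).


F(k) mod 642 for k=1..43:
1, 1, 2, 3, 5, 8, 13, 21, 34, 55, 89, 144, 233, 377, 610, 345, 313, 16, 329, 345, 32, 377, 409, 144, 553, 55, 608, 21, 629, 8, 637, 3, 640, 1, 641, 0, 641, 641, 640, 639, 637, 634, 629
F(43) mod 642 = 629


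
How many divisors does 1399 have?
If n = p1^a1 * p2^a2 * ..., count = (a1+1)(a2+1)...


1399 = 1399^1
d(1399) = (1+1) = 2

2 divisors


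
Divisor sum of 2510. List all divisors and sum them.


Divisors of 2510: 1, 2, 5, 10, 251, 502, 1255, 2510
Sum = 1 + 2 + 5 + 10 + 251 + 502 + 1255 + 2510 = 4536

σ(2510) = 4536


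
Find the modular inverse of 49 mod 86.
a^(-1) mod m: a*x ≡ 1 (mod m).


Use the extended Euclidean algorithm on (86, 49); each row r = 86*s + 49*t:
r=86, s=1, t=0
r=49, s=0, t=1
q=1: r=37, s=1, t=-1   [86*(1) + 49*(-1) = 37]
q=1: r=12, s=-1, t=2   [86*(-1) + 49*(2) = 12]
q=3: r=1, s=4, t=-7   [86*(4) + 49*(-7) = 1]
q=12: r=0, s=-49, t=86   [86*(-49) + 49*(86) = 0]
GCD = 1 with t = -7, so 49*(-7) ≡ 1 (mod 86)
Inverse = -7 mod 86 = 79
Check: 49 * 79 = 3871 ≡ 1 (mod 86)

49^(-1) ≡ 79 (mod 86)


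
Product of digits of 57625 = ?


5 × 7 × 6 × 2 × 5 = 2100


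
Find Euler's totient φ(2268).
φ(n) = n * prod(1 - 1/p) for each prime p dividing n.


2268 = 2^2 × 3^4 × 7
Prime factors: 2, 3, 7
φ(2268) = 2268 × (1-1/2) × (1-1/3) × (1-1/7)
= 2268 × 1/2 × 2/3 × 6/7 = 648

φ(2268) = 648


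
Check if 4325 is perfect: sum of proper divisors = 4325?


Proper divisors of 4325: 1, 5, 25, 173, 865
Sum = 1 + 5 + 25 + 173 + 865 = 1069

No, 4325 is not perfect (1069 ≠ 4325)


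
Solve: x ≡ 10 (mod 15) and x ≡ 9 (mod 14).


M = 15*14 = 210
M1 = M/15 = 14, M2 = M/14 = 15
M1^(-1) mod 15 = 14, M2^(-1) mod 14 = 1
x = 10*14*14 + 9*15*1 = 2095
2095 mod 210 = 205
Check: 205 mod 15 = 10 ✓, 205 mod 14 = 9 ✓

x ≡ 205 (mod 210)


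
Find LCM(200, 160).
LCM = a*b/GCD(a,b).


GCD(200, 160) = 40
LCM = 200*160/40 = 32000/40 = 800

LCM = 800


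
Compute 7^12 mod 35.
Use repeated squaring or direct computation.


7^1 mod 35 = 7
7^2 mod 35 = 14
7^3 mod 35 = 28
7^4 mod 35 = 21
7^5 mod 35 = 7
7^6 mod 35 = 14
7^7 mod 35 = 28
7^8 mod 35 = 21
7^9 mod 35 = 7
7^10 mod 35 = 14
7^11 mod 35 = 28
7^12 mod 35 = 21


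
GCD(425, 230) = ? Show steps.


425 = 1 * 230 + 195
230 = 1 * 195 + 35
195 = 5 * 35 + 20
35 = 1 * 20 + 15
20 = 1 * 15 + 5
15 = 3 * 5 + 0
GCD = 5


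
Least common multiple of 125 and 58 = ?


GCD(125, 58) = 1
LCM = 125*58/1 = 7250/1 = 7250

LCM = 7250


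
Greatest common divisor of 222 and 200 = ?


222 = 1 * 200 + 22
200 = 9 * 22 + 2
22 = 11 * 2 + 0
GCD = 2


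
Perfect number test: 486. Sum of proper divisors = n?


Proper divisors of 486: 1, 2, 3, 6, 9, 18, 27, 54, 81, 162, 243
Sum = 1 + 2 + 3 + 6 + 9 + 18 + 27 + 54 + 81 + 162 + 243 = 606

No, 486 is not perfect (606 ≠ 486)


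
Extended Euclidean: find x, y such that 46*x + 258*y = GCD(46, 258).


Tabular extended Euclidean (each row: r = 46*s + 258*t):
r=46, s=1, t=0
r=258, s=0, t=1
q=0: r=46, s=1, t=0   [46*(1) + 258*(0) = 46]
q=5: r=28, s=-5, t=1   [46*(-5) + 258*(1) = 28]
q=1: r=18, s=6, t=-1   [46*(6) + 258*(-1) = 18]
q=1: r=10, s=-11, t=2   [46*(-11) + 258*(2) = 10]
q=1: r=8, s=17, t=-3   [46*(17) + 258*(-3) = 8]
q=1: r=2, s=-28, t=5   [46*(-28) + 258*(5) = 2]
q=4: r=0, s=129, t=-23   [46*(129) + 258*(-23) = 0]
GCD = 2; from the row with r=2: x=-28, y=5
Check: 46*(-28) + 258*(5) = -1288 + 1290 = 2

GCD = 2, x = -28, y = 5


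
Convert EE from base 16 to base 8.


EE (base 16) = 238 (decimal)
238 (decimal) = 356 (base 8)


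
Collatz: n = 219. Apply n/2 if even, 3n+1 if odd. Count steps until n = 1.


219 → 658 → 329 → 988 → 494 → 247 → 742 → 371 → 1114 → 557 → 1672 → 836 → 418 → 209 → 628 → 314 → 157 → 472 → 236 → 118 → 59 → 178 → 89 → 268 → 134 → 67 → 202 → 101 → 304 → 152 → 76 → 38 → 19 → 58 → 29 → 88 → 44 → 22 → 11 → 34 → 17 → 52 → 26 → 13 → 40 → 20 → 10 → 5 → 16 → 8 → 4 → 2 → 1
Total steps = 52

52 steps


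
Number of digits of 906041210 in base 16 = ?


906041210 in base 16 = 3601177A
Number of digits = 8

8 digits (base 16)


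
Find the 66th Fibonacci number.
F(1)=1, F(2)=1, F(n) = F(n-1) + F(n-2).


Sequence: 1, 1, 2, 3, 5, 8, 13, 21, 34, 55, 89, 144, 233, 377, 610, 987, 1597, 2584, 4181, 6765, 10946, 17711, 28657, 46368, 75025, 121393, 196418, 317811, 514229, 832040, 1346269, 2178309, 3524578, 5702887, 9227465, 14930352, 24157817, 39088169, 63245986, 102334155, 165580141, 267914296, 433494437, 701408733, 1134903170, 1836311903, 2971215073, 4807526976, 7778742049, 12586269025, 20365011074, 32951280099, 53316291173, 86267571272, 139583862445, 225851433717, 365435296162, 591286729879, 956722026041, 1548008755920, 2504730781961, 4052739537881, 6557470319842, 10610209857723, 17167680177565, 27777890035288
F(66) = 27777890035288


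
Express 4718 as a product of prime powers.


4718 / 2 = 2359
2359 / 7 = 337
337 / 337 = 1
4718 = 2 × 7 × 337


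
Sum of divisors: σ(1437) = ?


Divisors of 1437: 1, 3, 479, 1437
Sum = 1 + 3 + 479 + 1437 = 1920

σ(1437) = 1920


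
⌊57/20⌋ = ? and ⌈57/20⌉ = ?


57/20 = 2.8500
floor = 2
ceil = 3

floor = 2, ceil = 3


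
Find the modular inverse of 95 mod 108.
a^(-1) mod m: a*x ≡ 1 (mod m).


Use the extended Euclidean algorithm on (108, 95); each row r = 108*s + 95*t:
r=108, s=1, t=0
r=95, s=0, t=1
q=1: r=13, s=1, t=-1   [108*(1) + 95*(-1) = 13]
q=7: r=4, s=-7, t=8   [108*(-7) + 95*(8) = 4]
q=3: r=1, s=22, t=-25   [108*(22) + 95*(-25) = 1]
q=4: r=0, s=-95, t=108   [108*(-95) + 95*(108) = 0]
GCD = 1 with t = -25, so 95*(-25) ≡ 1 (mod 108)
Inverse = -25 mod 108 = 83
Check: 95 * 83 = 7885 ≡ 1 (mod 108)

95^(-1) ≡ 83 (mod 108)


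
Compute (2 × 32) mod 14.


2 × 32 = 64
64 mod 14 = 8


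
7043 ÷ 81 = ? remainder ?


7043 = 81 * 86 + 77
Check: 6966 + 77 = 7043

q = 86, r = 77


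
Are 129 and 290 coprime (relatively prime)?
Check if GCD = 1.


Euclidean algorithm:
290 = 2 * 129 + 32
129 = 4 * 32 + 1
32 = 32 * 1 + 0
GCD(129, 290) = 1

Yes, coprime (GCD = 1)


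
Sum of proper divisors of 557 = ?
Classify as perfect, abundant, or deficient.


Proper divisors: 1
Sum = 1 = 1
1 < 557 → deficient

s(557) = 1 (deficient)


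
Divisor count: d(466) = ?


466 = 2^1 × 233^1
d(466) = (1+1) × (1+1) = 4

4 divisors


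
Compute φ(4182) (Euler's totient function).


4182 = 2 × 3 × 17 × 41
Prime factors: 2, 3, 17, 41
φ(4182) = 4182 × (1-1/2) × (1-1/3) × (1-1/17) × (1-1/41)
= 4182 × 1/2 × 2/3 × 16/17 × 40/41 = 1280

φ(4182) = 1280


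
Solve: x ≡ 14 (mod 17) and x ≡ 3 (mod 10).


M = 17*10 = 170
M1 = M/17 = 10, M2 = M/10 = 17
M1^(-1) mod 17 = 12, M2^(-1) mod 10 = 3
x = 14*10*12 + 3*17*3 = 1833
1833 mod 170 = 133
Check: 133 mod 17 = 14 ✓, 133 mod 10 = 3 ✓

x ≡ 133 (mod 170)


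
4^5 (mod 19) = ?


4^1 mod 19 = 4
4^2 mod 19 = 16
4^3 mod 19 = 7
4^4 mod 19 = 9
4^5 mod 19 = 17


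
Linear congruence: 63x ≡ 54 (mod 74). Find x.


GCD(63, 74) = 1, unique solution
a^(-1) mod 74 = 47
x = 47 * 54 mod 74 = 22

x ≡ 22 (mod 74)


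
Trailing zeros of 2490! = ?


floor(2490/5) = 498
floor(2490/25) = 99
floor(2490/125) = 19
floor(2490/625) = 3
Total = 619

619 trailing zeros


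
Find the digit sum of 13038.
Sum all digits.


1 + 3 + 0 + 3 + 8 = 15


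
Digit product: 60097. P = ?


6 × 0 × 0 × 9 × 7 = 0


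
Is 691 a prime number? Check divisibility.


Check divisors up to sqrt(691) = 26.2869
No divisors found.
691 is prime.

Yes, 691 is prime


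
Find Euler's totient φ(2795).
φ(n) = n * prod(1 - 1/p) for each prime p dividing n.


2795 = 5 × 13 × 43
Prime factors: 5, 13, 43
φ(2795) = 2795 × (1-1/5) × (1-1/13) × (1-1/43)
= 2795 × 4/5 × 12/13 × 42/43 = 2016

φ(2795) = 2016


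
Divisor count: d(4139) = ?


4139 = 4139^1
d(4139) = (1+1) = 2

2 divisors


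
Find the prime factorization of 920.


920 / 2 = 460
460 / 2 = 230
230 / 2 = 115
115 / 5 = 23
23 / 23 = 1
920 = 2^3 × 5 × 23


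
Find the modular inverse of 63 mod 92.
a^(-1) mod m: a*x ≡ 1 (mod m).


Use the extended Euclidean algorithm on (92, 63); each row r = 92*s + 63*t:
r=92, s=1, t=0
r=63, s=0, t=1
q=1: r=29, s=1, t=-1   [92*(1) + 63*(-1) = 29]
q=2: r=5, s=-2, t=3   [92*(-2) + 63*(3) = 5]
q=5: r=4, s=11, t=-16   [92*(11) + 63*(-16) = 4]
q=1: r=1, s=-13, t=19   [92*(-13) + 63*(19) = 1]
q=4: r=0, s=63, t=-92   [92*(63) + 63*(-92) = 0]
GCD = 1 with t = 19, so 63*(19) ≡ 1 (mod 92)
Inverse = 19 mod 92 = 19
Check: 63 * 19 = 1197 ≡ 1 (mod 92)

63^(-1) ≡ 19 (mod 92)


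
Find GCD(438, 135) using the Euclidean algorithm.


438 = 3 * 135 + 33
135 = 4 * 33 + 3
33 = 11 * 3 + 0
GCD = 3


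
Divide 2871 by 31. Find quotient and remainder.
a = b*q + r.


2871 = 31 * 92 + 19
Check: 2852 + 19 = 2871

q = 92, r = 19


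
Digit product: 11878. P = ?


1 × 1 × 8 × 7 × 8 = 448


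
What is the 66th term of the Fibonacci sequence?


Sequence: 1, 1, 2, 3, 5, 8, 13, 21, 34, 55, 89, 144, 233, 377, 610, 987, 1597, 2584, 4181, 6765, 10946, 17711, 28657, 46368, 75025, 121393, 196418, 317811, 514229, 832040, 1346269, 2178309, 3524578, 5702887, 9227465, 14930352, 24157817, 39088169, 63245986, 102334155, 165580141, 267914296, 433494437, 701408733, 1134903170, 1836311903, 2971215073, 4807526976, 7778742049, 12586269025, 20365011074, 32951280099, 53316291173, 86267571272, 139583862445, 225851433717, 365435296162, 591286729879, 956722026041, 1548008755920, 2504730781961, 4052739537881, 6557470319842, 10610209857723, 17167680177565, 27777890035288
F(66) = 27777890035288


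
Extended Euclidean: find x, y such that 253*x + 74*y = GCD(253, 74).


Tabular extended Euclidean (each row: r = 253*s + 74*t):
r=253, s=1, t=0
r=74, s=0, t=1
q=3: r=31, s=1, t=-3   [253*(1) + 74*(-3) = 31]
q=2: r=12, s=-2, t=7   [253*(-2) + 74*(7) = 12]
q=2: r=7, s=5, t=-17   [253*(5) + 74*(-17) = 7]
q=1: r=5, s=-7, t=24   [253*(-7) + 74*(24) = 5]
q=1: r=2, s=12, t=-41   [253*(12) + 74*(-41) = 2]
q=2: r=1, s=-31, t=106   [253*(-31) + 74*(106) = 1]
q=2: r=0, s=74, t=-253   [253*(74) + 74*(-253) = 0]
GCD = 1; from the row with r=1: x=-31, y=106
Check: 253*(-31) + 74*(106) = -7843 + 7844 = 1

GCD = 1, x = -31, y = 106


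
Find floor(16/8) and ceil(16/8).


16/8 = 2.0000
floor = 2
ceil = 2

floor = 2, ceil = 2


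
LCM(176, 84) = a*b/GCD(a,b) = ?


GCD(176, 84) = 4
LCM = 176*84/4 = 14784/4 = 3696

LCM = 3696


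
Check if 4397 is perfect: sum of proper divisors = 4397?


Proper divisors of 4397: 1
Sum = 1 = 1

No, 4397 is not perfect (1 ≠ 4397)


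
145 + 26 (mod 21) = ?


145 + 26 = 171
171 mod 21 = 3


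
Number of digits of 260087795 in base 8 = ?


260087795 in base 8 = 1740117763
Number of digits = 10

10 digits (base 8)


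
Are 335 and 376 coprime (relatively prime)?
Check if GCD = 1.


Euclidean algorithm:
376 = 1 * 335 + 41
335 = 8 * 41 + 7
41 = 5 * 7 + 6
7 = 1 * 6 + 1
6 = 6 * 1 + 0
GCD(335, 376) = 1

Yes, coprime (GCD = 1)


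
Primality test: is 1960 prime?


1960 / 2 = 980 (exact division)
1960 is NOT prime.

No, 1960 is not prime


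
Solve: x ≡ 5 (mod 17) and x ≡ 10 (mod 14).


M = 17*14 = 238
M1 = M/17 = 14, M2 = M/14 = 17
M1^(-1) mod 17 = 11, M2^(-1) mod 14 = 5
x = 5*14*11 + 10*17*5 = 1620
1620 mod 238 = 192
Check: 192 mod 17 = 5 ✓, 192 mod 14 = 10 ✓

x ≡ 192 (mod 238)


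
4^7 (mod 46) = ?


4^1 mod 46 = 4
4^2 mod 46 = 16
4^3 mod 46 = 18
4^4 mod 46 = 26
4^5 mod 46 = 12
4^6 mod 46 = 2
4^7 mod 46 = 8


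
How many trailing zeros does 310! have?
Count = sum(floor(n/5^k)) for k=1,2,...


floor(310/5) = 62
floor(310/25) = 12
floor(310/125) = 2
Total = 76

76 trailing zeros


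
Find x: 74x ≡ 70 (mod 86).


GCD(74, 86) = 2 divides 70
Divide: 37x ≡ 35 (mod 43)
x ≡ 30 (mod 43)


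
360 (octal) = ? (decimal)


360 (base 8) = 240 (decimal)
240 (decimal) = 240 (base 10)


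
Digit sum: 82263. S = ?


8 + 2 + 2 + 6 + 3 = 21


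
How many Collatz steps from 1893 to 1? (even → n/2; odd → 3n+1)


1893 → 5680 → 2840 → 1420 → 710 → 355 → 1066 → 533 → 1600 → 800 → 400 → 200 → 100 → 50 → 25 → 76 → 38 → 19 → 58 → 29 → 88 → 44 → 22 → 11 → 34 → 17 → 52 → 26 → 13 → 40 → 20 → 10 → 5 → 16 → 8 → 4 → 2 → 1
Total steps = 37

37 steps


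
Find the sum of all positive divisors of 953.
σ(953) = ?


Divisors of 953: 1, 953
Sum = 1 + 953 = 954

σ(953) = 954


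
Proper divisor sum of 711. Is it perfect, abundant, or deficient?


Proper divisors: 1, 3, 9, 79, 237
Sum = 1 + 3 + 9 + 79 + 237 = 329
329 < 711 → deficient

s(711) = 329 (deficient)


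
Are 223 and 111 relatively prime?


Euclidean algorithm:
223 = 2 * 111 + 1
111 = 111 * 1 + 0
GCD(223, 111) = 1

Yes, coprime (GCD = 1)


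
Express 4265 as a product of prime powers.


4265 / 5 = 853
853 / 853 = 1
4265 = 5 × 853


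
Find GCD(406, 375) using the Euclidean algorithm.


406 = 1 * 375 + 31
375 = 12 * 31 + 3
31 = 10 * 3 + 1
3 = 3 * 1 + 0
GCD = 1


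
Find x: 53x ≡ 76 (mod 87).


GCD(53, 87) = 1, unique solution
a^(-1) mod 87 = 23
x = 23 * 76 mod 87 = 8

x ≡ 8 (mod 87)


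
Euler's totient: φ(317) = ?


317 = 317
Prime factors: 317
φ(317) = 317 × (1-1/317)
= 317 × 316/317 = 316

φ(317) = 316


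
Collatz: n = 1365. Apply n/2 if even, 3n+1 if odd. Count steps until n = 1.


1365 → 4096 → 2048 → 1024 → 512 → 256 → 128 → 64 → 32 → 16 → 8 → 4 → 2 → 1
Total steps = 13

13 steps


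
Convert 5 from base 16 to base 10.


5 (base 16) = 5 (decimal)
5 (decimal) = 5 (base 10)


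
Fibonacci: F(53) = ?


Sequence: 1, 1, 2, 3, 5, 8, 13, 21, 34, 55, 89, 144, 233, 377, 610, 987, 1597, 2584, 4181, 6765, 10946, 17711, 28657, 46368, 75025, 121393, 196418, 317811, 514229, 832040, 1346269, 2178309, 3524578, 5702887, 9227465, 14930352, 24157817, 39088169, 63245986, 102334155, 165580141, 267914296, 433494437, 701408733, 1134903170, 1836311903, 2971215073, 4807526976, 7778742049, 12586269025, 20365011074, 32951280099, 53316291173
F(53) = 53316291173


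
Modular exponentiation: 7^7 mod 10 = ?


7^1 mod 10 = 7
7^2 mod 10 = 9
7^3 mod 10 = 3
7^4 mod 10 = 1
7^5 mod 10 = 7
7^6 mod 10 = 9
7^7 mod 10 = 3


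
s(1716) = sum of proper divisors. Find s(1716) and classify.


Proper divisors: 1, 2, 3, 4, 6, 11, 12, 13, 22, 26, 33, 39, 44, 52, 66, 78, 132, 143, 156, 286, 429, 572, 858
Sum = 1 + 2 + 3 + 4 + 6 + 11 + 12 + 13 + 22 + 26 + 33 + 39 + 44 + 52 + 66 + 78 + 132 + 143 + 156 + 286 + 429 + 572 + 858 = 2988
2988 > 1716 → abundant

s(1716) = 2988 (abundant)


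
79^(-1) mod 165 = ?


Use the extended Euclidean algorithm on (165, 79); each row r = 165*s + 79*t:
r=165, s=1, t=0
r=79, s=0, t=1
q=2: r=7, s=1, t=-2   [165*(1) + 79*(-2) = 7]
q=11: r=2, s=-11, t=23   [165*(-11) + 79*(23) = 2]
q=3: r=1, s=34, t=-71   [165*(34) + 79*(-71) = 1]
q=2: r=0, s=-79, t=165   [165*(-79) + 79*(165) = 0]
GCD = 1 with t = -71, so 79*(-71) ≡ 1 (mod 165)
Inverse = -71 mod 165 = 94
Check: 79 * 94 = 7426 ≡ 1 (mod 165)

79^(-1) ≡ 94 (mod 165)
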